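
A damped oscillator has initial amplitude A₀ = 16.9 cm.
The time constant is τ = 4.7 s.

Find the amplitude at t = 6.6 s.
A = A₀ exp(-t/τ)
A = A₀ exp(−t/τ) = 16.9×exp(−6.6/4.7) = 4.15 cm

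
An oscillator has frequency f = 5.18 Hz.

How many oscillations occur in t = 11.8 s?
n = f×t = 5.18×11.8 = 61.12 oscillations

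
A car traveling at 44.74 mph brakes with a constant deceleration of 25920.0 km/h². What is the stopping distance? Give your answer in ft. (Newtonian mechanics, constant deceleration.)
d = v₀² / (2a) (with unit conversion) = 328.1 ft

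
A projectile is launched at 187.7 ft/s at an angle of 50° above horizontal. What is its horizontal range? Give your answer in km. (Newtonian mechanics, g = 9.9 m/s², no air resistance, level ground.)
R = v₀² sin(2θ) / g (with unit conversion) = 0.3256 km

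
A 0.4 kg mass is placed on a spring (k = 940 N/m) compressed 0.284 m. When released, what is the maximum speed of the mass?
½kx² = ½mv² → v = x√(k/m) = 0.284×√(940/0.4) = 13.77 m/s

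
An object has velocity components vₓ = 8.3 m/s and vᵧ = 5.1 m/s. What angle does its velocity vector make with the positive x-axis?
θ = arctan(vᵧ/vₓ) = arctan(5.1/8.3) = 31.57°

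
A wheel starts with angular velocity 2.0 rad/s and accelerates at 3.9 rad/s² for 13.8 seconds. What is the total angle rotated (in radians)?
θ = ω₀t + ½αt² = 2.0×13.8 + ½×3.9×13.8² = 398.96 rad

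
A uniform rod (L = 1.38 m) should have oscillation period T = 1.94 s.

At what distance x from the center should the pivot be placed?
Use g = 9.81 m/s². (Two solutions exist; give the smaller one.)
T = 2π√((L²/12 + x²)/(gx)). Let c = T²g/(4π²) = 0.9352.
x² − cx + L²/12 = 0 → x = (c − √(c² − L²/3))/2 = 0.2227 m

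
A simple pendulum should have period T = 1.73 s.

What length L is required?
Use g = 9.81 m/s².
T = 2π√(L/g) → L = g(T/2π)² = 9.81×(1.73/2π)² = 0.7437 m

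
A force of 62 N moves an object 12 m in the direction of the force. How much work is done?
W = Fd = 62×12 = 744.0 J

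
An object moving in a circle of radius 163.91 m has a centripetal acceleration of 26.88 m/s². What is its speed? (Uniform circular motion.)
v = √(a_c × r) = √(26.88 × 163.91) = 66.38 m/s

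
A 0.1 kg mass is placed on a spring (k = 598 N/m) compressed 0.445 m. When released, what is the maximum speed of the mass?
½kx² = ½mv² → v = x√(k/m) = 0.445×√(598/0.1) = 34.41 m/s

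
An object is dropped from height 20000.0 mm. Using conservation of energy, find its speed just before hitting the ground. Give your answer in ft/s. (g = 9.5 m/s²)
mgh = ½mv² → v = √(2gh) = √(2×9.5×20) = 19.49 m/s = 63.96 ft/s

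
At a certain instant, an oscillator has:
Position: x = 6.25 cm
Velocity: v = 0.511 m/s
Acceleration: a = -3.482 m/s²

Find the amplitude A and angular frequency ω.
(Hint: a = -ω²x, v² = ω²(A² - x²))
a = −ω²x → ω = √(|a|/x) = √(3.482/0.0625) = 7.464 rad/s
v² = ω²(A² − x²) → A = √(x² + v²/ω²) = √(0.0625² + 0.511²/7.464²) = 0.0927 m = 9.27 cm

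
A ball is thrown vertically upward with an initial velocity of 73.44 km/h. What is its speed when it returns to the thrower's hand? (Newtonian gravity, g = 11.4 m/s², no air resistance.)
By conservation of energy, the ball returns at the same speed = 73.44 km/h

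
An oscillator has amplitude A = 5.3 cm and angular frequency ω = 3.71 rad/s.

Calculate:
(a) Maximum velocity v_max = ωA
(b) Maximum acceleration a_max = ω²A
v_max = ωA = 3.71×0.053 = 0.1966 m/s
a_max = ω²A = 3.71²×0.053 = 0.7295 m/s²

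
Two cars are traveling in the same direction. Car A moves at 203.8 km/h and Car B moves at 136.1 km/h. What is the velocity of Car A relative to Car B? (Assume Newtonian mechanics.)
v_rel = v_A - v_B = 203.8 - 136.1 = 67.7 km/h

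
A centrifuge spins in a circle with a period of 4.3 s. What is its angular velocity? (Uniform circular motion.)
ω = 2π/T = 2π/4.3 = 1.4612 rad/s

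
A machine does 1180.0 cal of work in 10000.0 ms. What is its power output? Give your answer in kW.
P = W/t = 4937 J / 10 s = 493.7 W = 0.4937 kW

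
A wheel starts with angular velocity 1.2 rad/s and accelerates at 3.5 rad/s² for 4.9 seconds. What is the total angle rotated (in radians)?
θ = ω₀t + ½αt² = 1.2×4.9 + ½×3.5×4.9² = 47.9 rad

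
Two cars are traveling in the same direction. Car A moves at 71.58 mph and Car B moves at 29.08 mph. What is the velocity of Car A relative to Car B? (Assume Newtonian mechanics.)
v_rel = v_A - v_B = 71.58 - 29.08 = 42.5 mph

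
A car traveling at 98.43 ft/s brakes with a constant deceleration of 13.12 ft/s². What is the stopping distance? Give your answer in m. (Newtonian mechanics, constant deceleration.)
d = v₀² / (2a) (with unit conversion) = 112.5 m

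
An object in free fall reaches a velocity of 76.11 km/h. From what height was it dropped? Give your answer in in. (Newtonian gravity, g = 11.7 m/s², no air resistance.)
h = v²/(2g) (with unit conversion) = 752.0 in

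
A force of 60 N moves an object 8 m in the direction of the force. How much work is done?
W = Fd = 60×8 = 480.0 J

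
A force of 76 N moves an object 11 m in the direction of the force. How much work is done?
W = Fd = 76×11 = 836.0 J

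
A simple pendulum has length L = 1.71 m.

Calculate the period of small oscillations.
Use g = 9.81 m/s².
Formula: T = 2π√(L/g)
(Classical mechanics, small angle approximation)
T = 2π√(L/g) = 2π√(1.71/9.81) = 2.623 s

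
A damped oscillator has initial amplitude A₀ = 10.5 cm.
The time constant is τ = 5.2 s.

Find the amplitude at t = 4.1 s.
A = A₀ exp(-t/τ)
A = A₀ exp(−t/τ) = 10.5×exp(−4.1/5.2) = 4.773 cm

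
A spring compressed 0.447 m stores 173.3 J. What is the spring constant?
PE = ½kx² → k = 2PE/x² = 2×173.3/0.447² = 1735.0 N/m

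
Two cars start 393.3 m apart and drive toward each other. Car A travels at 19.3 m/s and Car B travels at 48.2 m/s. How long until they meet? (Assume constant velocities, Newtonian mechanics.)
Combined speed: v_combined = 19.3 + 48.2 = 67.5 m/s
Time to meet: t = d/67.5 = 393.3/67.5 = 5.83 s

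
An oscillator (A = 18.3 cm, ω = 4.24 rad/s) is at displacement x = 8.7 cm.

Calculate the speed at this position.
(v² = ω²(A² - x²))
v = ω√(A² − x²) = 4.24×√(0.183² − 0.087²) = 0.6826 m/s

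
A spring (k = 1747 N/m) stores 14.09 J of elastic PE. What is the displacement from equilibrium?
PE = ½kx² → x = √(2PE/k) = √(2×14.09/1747) = 0.127 m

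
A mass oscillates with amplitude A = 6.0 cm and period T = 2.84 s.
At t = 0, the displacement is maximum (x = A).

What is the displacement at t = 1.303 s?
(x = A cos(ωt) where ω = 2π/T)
ω = 2π/T = 2π/2.84 = 2.212 rad/s
x = A cos(ωt) = 6.0×cos(2.212×1.303) = -5.8 cm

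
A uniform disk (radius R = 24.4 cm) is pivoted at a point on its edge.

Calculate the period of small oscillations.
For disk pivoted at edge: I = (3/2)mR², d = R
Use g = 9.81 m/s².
I/m = (3/2)R² = 0.0893 m²; d = R = 0.244 m
T = 2π√((3/2)R²/(gR)) = 2π√(3R/(2g)) = 1.214 s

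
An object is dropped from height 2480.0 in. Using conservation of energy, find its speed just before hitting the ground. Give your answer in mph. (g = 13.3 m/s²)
mgh = ½mv² → v = √(2gh) = √(2×13.3×62.99) = 40.93 m/s = 91.57 mph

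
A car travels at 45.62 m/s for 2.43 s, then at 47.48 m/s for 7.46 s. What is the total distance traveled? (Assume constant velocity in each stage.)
d₁ = v₁t₁ = 45.62 × 2.43 = 110.857 m
d₂ = v₂t₂ = 47.48 × 7.46 = 354.201 m
d_total = 110.857 + 354.201 = 465.06 m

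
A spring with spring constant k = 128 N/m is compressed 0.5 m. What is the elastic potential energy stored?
PE = ½kx² = ½×128×0.5² = 16.0 J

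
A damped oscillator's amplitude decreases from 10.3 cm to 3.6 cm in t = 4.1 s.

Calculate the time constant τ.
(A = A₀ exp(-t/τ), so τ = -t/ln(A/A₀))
A/A₀ = 3.6/10.3 = 0.3495; ln(A/A₀) = -1.051
τ = −t/ln(A/A₀) = −4.1/-1.051 = 3.9 s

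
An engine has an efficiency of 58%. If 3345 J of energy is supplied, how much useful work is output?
W_out = η × W_in = 0.58 × 3345 = 1940.1 J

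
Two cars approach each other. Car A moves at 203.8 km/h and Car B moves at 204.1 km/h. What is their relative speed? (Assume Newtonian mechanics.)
v_rel = v_A + v_B = 203.8 + 204.1 = 407.9 km/h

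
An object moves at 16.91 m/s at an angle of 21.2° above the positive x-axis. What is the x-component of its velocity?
vₓ = v cos(θ) = 16.91 × cos(21.2°) = 15.77 m/s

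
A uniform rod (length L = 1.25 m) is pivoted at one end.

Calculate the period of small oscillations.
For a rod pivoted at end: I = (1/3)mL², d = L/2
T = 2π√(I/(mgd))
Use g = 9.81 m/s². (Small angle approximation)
I/m = (1/3)L² = 0.5208 m²; d = L/2 = 0.625 m
T = 2π√(I/(mgd)) = 2π√(0.5208/(9.81×0.625)) = 1.831 s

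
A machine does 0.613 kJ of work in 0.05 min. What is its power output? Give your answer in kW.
P = W/t = 613 J / 3 s = 204.3 W = 0.2043 kW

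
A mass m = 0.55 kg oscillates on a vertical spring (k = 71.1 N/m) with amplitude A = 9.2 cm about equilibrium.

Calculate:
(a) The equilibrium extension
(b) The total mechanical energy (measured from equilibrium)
x_eq = mg/k = 0.55×9.81/71.1 = 0.07589 m = 7.589 cm
E = ½kA² = ½×71.1×(0.092)² = 0.3009 J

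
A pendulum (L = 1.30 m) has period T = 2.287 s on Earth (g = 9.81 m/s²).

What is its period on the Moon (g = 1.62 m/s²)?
T = 2π√(L/g), so T_moon/T_earth = √(g_earth/g_moon)
T_moon = 2π√(1.3/1.62) = 5.629 s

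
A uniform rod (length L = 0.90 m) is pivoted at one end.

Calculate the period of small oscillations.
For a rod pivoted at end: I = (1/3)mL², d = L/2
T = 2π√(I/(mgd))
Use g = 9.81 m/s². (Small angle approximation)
I/m = (1/3)L² = 0.27 m²; d = L/2 = 0.45 m
T = 2π√(I/(mgd)) = 2π√(0.27/(9.81×0.45)) = 1.554 s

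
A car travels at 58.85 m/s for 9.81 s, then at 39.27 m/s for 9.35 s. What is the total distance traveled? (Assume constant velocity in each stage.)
d₁ = v₁t₁ = 58.85 × 9.81 = 577.319 m
d₂ = v₂t₂ = 39.27 × 9.35 = 367.175 m
d_total = 577.319 + 367.175 = 944.49 m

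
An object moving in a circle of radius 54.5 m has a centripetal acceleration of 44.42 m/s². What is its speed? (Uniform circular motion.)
v = √(a_c × r) = √(44.42 × 54.5) = 49.2 m/s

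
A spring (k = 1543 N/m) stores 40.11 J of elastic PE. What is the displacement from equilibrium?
PE = ½kx² → x = √(2PE/k) = √(2×40.11/1543) = 0.228 m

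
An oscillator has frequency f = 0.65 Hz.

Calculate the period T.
T = 1/f = 1/0.65 = 1.538 s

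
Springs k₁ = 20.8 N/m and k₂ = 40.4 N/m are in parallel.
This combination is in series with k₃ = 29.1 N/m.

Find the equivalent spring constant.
k₁₂ = k₁ + k₂ = 61.2 N/m (parallel)
1/k_eq = 1/k₁₂ + 1/k₃ → k_eq = 19.72 N/m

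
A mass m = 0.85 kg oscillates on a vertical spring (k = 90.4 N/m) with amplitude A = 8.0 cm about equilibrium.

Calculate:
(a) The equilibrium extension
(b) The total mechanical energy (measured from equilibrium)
x_eq = mg/k = 0.85×9.81/90.4 = 0.09224 m = 9.224 cm
E = ½kA² = ½×90.4×(0.08)² = 0.2893 J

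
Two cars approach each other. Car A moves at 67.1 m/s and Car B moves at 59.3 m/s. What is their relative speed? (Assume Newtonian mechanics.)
v_rel = v_A + v_B = 67.1 + 59.3 = 126.4 m/s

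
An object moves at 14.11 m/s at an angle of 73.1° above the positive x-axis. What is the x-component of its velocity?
vₓ = v cos(θ) = 14.11 × cos(73.1°) = 4.1 m/s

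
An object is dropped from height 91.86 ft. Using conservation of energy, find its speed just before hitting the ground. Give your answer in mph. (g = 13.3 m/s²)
mgh = ½mv² → v = √(2gh) = √(2×13.3×28) = 27.29 m/s = 61.05 mph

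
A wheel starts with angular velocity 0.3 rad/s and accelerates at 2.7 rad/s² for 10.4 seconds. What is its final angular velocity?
ω = ω₀ + αt = 0.3 + 2.7 × 10.4 = 28.38 rad/s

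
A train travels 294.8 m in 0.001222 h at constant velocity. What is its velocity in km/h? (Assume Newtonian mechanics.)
v = d/t (with unit conversion) = 241.2 km/h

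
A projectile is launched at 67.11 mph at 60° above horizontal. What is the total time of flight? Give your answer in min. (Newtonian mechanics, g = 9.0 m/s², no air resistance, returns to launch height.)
T = 2v₀sin(θ)/g (with unit conversion) = 0.09623 min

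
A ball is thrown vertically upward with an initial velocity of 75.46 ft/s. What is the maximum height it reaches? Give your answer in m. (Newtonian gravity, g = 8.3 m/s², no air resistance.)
h_max = v₀²/(2g) (with unit conversion) = 31.87 m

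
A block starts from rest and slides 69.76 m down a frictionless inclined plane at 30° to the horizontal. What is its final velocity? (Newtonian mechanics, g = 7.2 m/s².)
a = g sin(θ) = 7.2 × sin(30°) = 3.6 m/s²
v = √(2ad) = √(2 × 3.6 × 69.76) = 22.41 m/s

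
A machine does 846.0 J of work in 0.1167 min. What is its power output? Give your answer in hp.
P = W/t = 846 J / 7.002 s = 120.8 W = 0.162 hp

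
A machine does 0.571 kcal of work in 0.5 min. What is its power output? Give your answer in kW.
P = W/t = 2389 J / 30 s = 79.64 W = 0.07964 kW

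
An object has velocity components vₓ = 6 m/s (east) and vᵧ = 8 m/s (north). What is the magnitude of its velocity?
|v| = √(vₓ² + vᵧ²) = √(6² + 8²) = √(100) = 10.0 m/s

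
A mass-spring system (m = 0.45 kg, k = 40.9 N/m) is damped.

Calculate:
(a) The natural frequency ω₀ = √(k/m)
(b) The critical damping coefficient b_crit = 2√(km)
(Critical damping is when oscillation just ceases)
ω₀ = √(k/m) = √(40.9/0.45) = 9.534 rad/s
b_crit = 2√(km) = 2√(40.9×0.45) = 8.58 kg/s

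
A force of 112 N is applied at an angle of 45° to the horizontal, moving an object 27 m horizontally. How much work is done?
W = Fd cosθ = 112×27×cos(45°) = 2138.3 J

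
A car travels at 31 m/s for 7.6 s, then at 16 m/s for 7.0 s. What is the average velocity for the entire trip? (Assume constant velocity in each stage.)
d₁ = v₁t₁ = 31 × 7.6 = 235.6 m
d₂ = v₂t₂ = 16 × 7.0 = 112 m
d_total = 347.6 m, t_total = 14.6 s
v_avg = d_total/t_total = 347.6/14.6 = 23.81 m/s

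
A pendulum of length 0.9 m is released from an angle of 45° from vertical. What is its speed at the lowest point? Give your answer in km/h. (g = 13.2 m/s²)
h = L(1 − cosθ) = 0.9×(1 − cos45°) = 0.2636 m
v = √(2gh) = √(2×13.2×0.2636) = 2.638 m/s = 9.497 km/h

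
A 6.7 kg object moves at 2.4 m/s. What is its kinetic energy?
KE = ½mv² = ½×6.7×2.4² = 19.296 J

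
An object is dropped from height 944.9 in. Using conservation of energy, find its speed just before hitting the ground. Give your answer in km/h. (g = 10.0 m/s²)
mgh = ½mv² → v = √(2gh) = √(2×10.0×24) = 21.91 m/s = 78.87 km/h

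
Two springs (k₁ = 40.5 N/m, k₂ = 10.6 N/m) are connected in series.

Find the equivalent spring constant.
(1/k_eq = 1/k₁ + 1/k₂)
1/k_eq = 1/40.5 + 1/10.6 = 0.11903; k_eq = 8.401 N/m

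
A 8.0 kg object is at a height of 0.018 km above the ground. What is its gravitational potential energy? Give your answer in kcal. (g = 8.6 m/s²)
PE = mgh = 8 kg × 8.6 m/s² × 18 m = 1238 J = 0.296 kcal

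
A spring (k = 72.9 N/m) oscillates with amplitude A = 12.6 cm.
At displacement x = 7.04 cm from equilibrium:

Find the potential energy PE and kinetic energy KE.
E_total = ½kA² = ½×72.9×(0.126)² = 0.5787 J
PE = ½kx² = ½×72.9×(0.0704)² = 0.1807 J
KE = E_total − PE = 0.398 J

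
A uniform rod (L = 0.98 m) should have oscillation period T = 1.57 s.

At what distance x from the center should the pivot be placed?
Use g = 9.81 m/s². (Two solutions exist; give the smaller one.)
T = 2π√((L²/12 + x²)/(gx)). Let c = T²g/(4π²) = 0.6125.
x² − cx + L²/12 = 0 → x = (c − √(c² − L²/3))/2 = 0.189 m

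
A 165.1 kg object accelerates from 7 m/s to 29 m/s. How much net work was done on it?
W_net = ΔKE = ½m(v₂² − v₁²) = ½×165.1×(29² − 7²) = 65379.6 J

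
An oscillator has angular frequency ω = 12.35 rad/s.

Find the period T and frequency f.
T = 2π/ω = 2π/12.35 = 0.5088 s; f = ω/2π = 1.966 Hz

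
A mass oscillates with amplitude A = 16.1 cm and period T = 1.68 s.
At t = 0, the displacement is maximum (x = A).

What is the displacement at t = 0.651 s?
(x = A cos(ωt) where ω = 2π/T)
ω = 2π/T = 2π/1.68 = 3.74 rad/s
x = A cos(ωt) = 16.1×cos(3.74×0.651) = -12.24 cm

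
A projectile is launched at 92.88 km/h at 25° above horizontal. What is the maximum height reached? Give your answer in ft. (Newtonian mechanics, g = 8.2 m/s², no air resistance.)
H = v₀²sin²(θ)/(2g) (with unit conversion) = 23.78 ft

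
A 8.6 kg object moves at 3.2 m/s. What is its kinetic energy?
KE = ½mv² = ½×8.6×3.2² = 44.032 J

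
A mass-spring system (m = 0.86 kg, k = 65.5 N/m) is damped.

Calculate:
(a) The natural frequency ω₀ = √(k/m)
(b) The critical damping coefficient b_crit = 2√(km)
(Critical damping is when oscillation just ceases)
ω₀ = √(k/m) = √(65.5/0.86) = 8.727 rad/s
b_crit = 2√(km) = 2√(65.5×0.86) = 15.01 kg/s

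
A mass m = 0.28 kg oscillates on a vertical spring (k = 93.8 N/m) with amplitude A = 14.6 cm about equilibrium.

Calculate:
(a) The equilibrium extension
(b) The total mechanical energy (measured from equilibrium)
x_eq = mg/k = 0.28×9.81/93.8 = 0.02928 m = 2.928 cm
E = ½kA² = ½×93.8×(0.146)² = 0.9997 J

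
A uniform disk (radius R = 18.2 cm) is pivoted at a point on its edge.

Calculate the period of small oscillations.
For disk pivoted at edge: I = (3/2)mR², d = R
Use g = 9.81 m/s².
I/m = (3/2)R² = 0.04969 m²; d = R = 0.182 m
T = 2π√((3/2)R²/(gR)) = 2π√(3R/(2g)) = 1.048 s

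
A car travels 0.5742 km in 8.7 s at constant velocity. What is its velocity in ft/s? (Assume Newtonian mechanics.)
v = d/t (with unit conversion) = 216.5 ft/s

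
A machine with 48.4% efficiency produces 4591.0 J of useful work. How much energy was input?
W_in = W_out/η = 4591.0/0.484 = 9485.5 J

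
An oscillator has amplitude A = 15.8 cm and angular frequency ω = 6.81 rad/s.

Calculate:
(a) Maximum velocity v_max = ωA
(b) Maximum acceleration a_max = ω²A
v_max = ωA = 6.81×0.158 = 1.076 m/s
a_max = ω²A = 6.81²×0.158 = 7.327 m/s²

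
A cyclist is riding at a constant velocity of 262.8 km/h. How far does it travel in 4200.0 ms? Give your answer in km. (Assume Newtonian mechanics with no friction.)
d = vt (with unit conversion) = 0.3066 km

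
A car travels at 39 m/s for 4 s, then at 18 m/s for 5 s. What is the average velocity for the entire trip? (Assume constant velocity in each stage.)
d₁ = v₁t₁ = 39 × 4 = 156 m
d₂ = v₂t₂ = 18 × 5 = 90 m
d_total = 246 m, t_total = 9 s
v_avg = d_total/t_total = 246/9 = 27.33 m/s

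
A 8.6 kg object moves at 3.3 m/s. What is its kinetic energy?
KE = ½mv² = ½×8.6×3.3² = 46.827 J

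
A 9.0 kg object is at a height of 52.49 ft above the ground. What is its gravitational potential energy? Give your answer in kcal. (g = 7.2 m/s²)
PE = mgh = 9 kg × 7.2 m/s² × 16 m = 1037 J = 0.2478 kcal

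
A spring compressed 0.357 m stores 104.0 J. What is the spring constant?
PE = ½kx² → k = 2PE/x² = 2×104.0/0.357² = 1632.0 N/m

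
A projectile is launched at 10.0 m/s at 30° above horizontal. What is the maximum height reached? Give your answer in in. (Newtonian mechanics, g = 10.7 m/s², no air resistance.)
H = v₀²sin²(θ)/(2g) (with unit conversion) = 45.99 in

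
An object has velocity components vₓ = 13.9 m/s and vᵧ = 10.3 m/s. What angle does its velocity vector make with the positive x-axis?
θ = arctan(vᵧ/vₓ) = arctan(10.3/13.9) = 36.54°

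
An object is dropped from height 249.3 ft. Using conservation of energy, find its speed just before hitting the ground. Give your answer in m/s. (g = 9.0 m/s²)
mgh = ½mv² → v = √(2gh) = √(2×9.0×75.99) = 36.98 m/s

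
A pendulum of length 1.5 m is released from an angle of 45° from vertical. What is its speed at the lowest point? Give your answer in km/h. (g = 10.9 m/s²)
h = L(1 − cosθ) = 1.5×(1 − cos45°) = 0.4393 m
v = √(2gh) = √(2×10.9×0.4393) = 3.095 m/s = 11.14 km/h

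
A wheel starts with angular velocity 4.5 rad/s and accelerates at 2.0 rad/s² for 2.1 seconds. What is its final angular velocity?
ω = ω₀ + αt = 4.5 + 2.0 × 2.1 = 8.7 rad/s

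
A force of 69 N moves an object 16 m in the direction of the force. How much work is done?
W = Fd = 69×16 = 1104.0 J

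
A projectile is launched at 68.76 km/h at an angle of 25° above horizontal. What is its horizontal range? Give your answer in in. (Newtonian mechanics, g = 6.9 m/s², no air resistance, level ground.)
R = v₀² sin(2θ) / g (with unit conversion) = 1595.0 in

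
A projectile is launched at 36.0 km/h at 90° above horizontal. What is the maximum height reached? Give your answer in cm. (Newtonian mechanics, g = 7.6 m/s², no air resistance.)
H = v₀²sin²(θ)/(2g) (with unit conversion) = 657.9 cm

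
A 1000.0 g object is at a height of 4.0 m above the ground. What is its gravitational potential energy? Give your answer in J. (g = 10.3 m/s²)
PE = mgh = 1 kg × 10.3 m/s² × 4 m = 41.2 J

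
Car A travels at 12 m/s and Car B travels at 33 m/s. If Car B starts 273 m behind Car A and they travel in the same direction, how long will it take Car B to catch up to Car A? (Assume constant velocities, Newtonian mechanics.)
Relative speed: v_rel = 33 - 12 = 21 m/s
Time to catch: t = d₀/v_rel = 273/21 = 13.0 s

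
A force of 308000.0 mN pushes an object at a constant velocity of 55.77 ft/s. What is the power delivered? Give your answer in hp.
P = Fv = 308 N × 17 m/s = 5236 W = 7.021 hp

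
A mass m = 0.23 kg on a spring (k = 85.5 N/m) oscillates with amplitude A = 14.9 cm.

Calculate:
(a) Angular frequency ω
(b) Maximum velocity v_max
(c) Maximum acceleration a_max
ω = √(k/m) = √(85.5/0.23) = 19.28 rad/s
v_max = ωA = 19.28×0.149 = 2.873 m/s
a_max = ω²A = 19.28²×0.149 = 55.39 m/s²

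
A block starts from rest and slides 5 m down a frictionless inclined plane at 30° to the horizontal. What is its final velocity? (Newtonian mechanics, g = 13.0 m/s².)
a = g sin(θ) = 13.0 × sin(30°) = 6.5 m/s²
v = √(2ad) = √(2 × 6.5 × 5) = 8.06 m/s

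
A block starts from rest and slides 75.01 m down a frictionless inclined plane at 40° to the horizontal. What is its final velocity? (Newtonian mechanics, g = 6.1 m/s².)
a = g sin(θ) = 6.1 × sin(40°) = 3.92 m/s²
v = √(2ad) = √(2 × 3.92 × 75.01) = 24.25 m/s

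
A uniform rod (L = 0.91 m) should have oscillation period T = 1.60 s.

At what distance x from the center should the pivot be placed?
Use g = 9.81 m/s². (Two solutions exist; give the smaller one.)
T = 2π√((L²/12 + x²)/(gx)). Let c = T²g/(4π²) = 0.6361.
x² − cx + L²/12 = 0 → x = (c − √(c² − L²/3))/2 = 0.1387 m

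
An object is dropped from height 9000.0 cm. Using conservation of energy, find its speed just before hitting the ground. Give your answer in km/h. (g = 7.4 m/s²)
mgh = ½mv² → v = √(2gh) = √(2×7.4×90) = 36.5 m/s = 131.4 km/h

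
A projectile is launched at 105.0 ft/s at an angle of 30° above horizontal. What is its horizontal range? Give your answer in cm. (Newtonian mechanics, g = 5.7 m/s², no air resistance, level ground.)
R = v₀² sin(2θ) / g (with unit conversion) = 15560.0 cm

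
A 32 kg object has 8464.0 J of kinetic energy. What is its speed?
KE = ½mv² → v = √(2KE/m) = √(2×8464.0/32) = 23.0 m/s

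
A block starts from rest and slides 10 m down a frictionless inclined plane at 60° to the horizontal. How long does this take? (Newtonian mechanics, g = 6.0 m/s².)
a = g sin(θ) = 6.0 × sin(60°) = 5.2 m/s²
t = √(2d/a) = √(2 × 10 / 5.2) = 1.96 s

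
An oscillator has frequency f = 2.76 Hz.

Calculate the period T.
T = 1/f = 1/2.76 = 0.3623 s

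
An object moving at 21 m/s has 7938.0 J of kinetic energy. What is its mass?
KE = ½mv² → m = 2KE/v² = 2×7938.0/21² = 36.0 kg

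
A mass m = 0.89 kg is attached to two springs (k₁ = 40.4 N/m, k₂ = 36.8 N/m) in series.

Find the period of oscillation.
k_eq = k₁k₂/(k₁+k₂) = 19.26 N/m
T = 2π√(m/k_eq) = 2π√(0.89/19.26) = 1.351 s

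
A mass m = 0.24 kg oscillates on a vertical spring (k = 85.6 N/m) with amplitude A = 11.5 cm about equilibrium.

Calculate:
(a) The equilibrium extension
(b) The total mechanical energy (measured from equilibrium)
x_eq = mg/k = 0.24×9.81/85.6 = 0.0275 m = 2.75 cm
E = ½kA² = ½×85.6×(0.115)² = 0.566 J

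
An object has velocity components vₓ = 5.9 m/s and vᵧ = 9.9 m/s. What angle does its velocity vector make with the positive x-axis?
θ = arctan(vᵧ/vₓ) = arctan(9.9/5.9) = 59.21°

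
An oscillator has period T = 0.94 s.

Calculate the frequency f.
f = 1/T = 1/0.94 = 1.064 Hz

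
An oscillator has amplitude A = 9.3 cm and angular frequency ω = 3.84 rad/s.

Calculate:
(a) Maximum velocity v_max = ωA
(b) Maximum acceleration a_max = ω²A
v_max = ωA = 3.84×0.093 = 0.3571 m/s
a_max = ω²A = 3.84²×0.093 = 1.371 m/s²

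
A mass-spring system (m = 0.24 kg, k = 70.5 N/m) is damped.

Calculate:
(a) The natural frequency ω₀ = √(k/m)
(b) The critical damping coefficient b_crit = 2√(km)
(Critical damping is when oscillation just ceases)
ω₀ = √(k/m) = √(70.5/0.24) = 17.14 rad/s
b_crit = 2√(km) = 2√(70.5×0.24) = 8.227 kg/s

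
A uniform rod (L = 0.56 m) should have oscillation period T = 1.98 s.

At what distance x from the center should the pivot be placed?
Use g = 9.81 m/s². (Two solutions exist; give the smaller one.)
T = 2π√((L²/12 + x²)/(gx)). Let c = T²g/(4π²) = 0.9742.
x² − cx + L²/12 = 0 → x = (c − √(c² − L²/3))/2 = 0.02761 m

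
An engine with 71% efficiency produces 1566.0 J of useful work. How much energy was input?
W_in = W_out/η = 1566.0/0.71 = 2205.6 J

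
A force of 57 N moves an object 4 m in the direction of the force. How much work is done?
W = Fd = 57×4 = 228.0 J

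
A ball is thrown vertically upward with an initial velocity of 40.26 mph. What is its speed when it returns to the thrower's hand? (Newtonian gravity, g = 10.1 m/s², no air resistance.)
By conservation of energy, the ball returns at the same speed = 40.26 mph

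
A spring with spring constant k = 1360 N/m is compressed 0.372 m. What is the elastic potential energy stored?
PE = ½kx² = ½×1360×0.372² = 94.1 J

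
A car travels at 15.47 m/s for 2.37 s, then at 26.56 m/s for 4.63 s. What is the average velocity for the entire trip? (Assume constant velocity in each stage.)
d₁ = v₁t₁ = 15.47 × 2.37 = 36.6639 m
d₂ = v₂t₂ = 26.56 × 4.63 = 122.973 m
d_total = 159.64 m, t_total = 7 s
v_avg = d_total/t_total = 159.64/7 = 22.81 m/s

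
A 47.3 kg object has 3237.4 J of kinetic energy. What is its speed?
KE = ½mv² → v = √(2KE/m) = √(2×3237.4/47.3) = 11.7 m/s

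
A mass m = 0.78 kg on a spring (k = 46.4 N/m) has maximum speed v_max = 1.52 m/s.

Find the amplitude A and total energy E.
½mv²_max = ½kA² → A = v_max√(m/k) = 1.52×√(0.78/46.4) = 0.1971 m = 19.71 cm
E = ½mv²_max = ½×0.78×1.52² = 0.9011 J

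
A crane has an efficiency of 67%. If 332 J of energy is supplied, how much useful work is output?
W_out = η × W_in = 0.67 × 332 = 222.44 J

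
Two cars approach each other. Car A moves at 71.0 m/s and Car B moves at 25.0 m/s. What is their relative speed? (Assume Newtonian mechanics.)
v_rel = v_A + v_B = 71.0 + 25.0 = 96.0 m/s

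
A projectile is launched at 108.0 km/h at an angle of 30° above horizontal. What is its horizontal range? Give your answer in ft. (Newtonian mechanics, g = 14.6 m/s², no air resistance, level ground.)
R = v₀² sin(2θ) / g (with unit conversion) = 175.1 ft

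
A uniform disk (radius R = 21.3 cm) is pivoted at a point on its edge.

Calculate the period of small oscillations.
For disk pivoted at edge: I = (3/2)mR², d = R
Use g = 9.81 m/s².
I/m = (3/2)R² = 0.06805 m²; d = R = 0.213 m
T = 2π√((3/2)R²/(gR)) = 2π√(3R/(2g)) = 1.134 s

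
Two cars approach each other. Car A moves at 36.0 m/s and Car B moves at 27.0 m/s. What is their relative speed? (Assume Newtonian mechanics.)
v_rel = v_A + v_B = 36.0 + 27.0 = 63.0 m/s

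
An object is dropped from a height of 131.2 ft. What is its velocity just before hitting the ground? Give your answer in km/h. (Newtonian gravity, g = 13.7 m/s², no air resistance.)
v = √(2gh) (with unit conversion) = 119.2 km/h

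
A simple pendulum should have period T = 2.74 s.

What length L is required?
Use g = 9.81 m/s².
T = 2π√(L/g) → L = g(T/2π)² = 9.81×(2.74/2π)² = 1.866 m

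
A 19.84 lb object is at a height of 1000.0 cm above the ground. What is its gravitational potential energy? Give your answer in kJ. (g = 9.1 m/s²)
PE = mgh = 8.999 kg × 9.1 m/s² × 10 m = 818.9 J = 0.8189 kJ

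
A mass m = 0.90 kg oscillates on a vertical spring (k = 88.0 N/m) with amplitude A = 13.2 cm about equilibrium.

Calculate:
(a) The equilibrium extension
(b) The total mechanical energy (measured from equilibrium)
x_eq = mg/k = 0.9×9.81/88.0 = 0.1003 m = 10.03 cm
E = ½kA² = ½×88.0×(0.132)² = 0.7667 J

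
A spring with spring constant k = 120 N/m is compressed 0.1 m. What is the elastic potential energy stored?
PE = ½kx² = ½×120×0.1² = 0.6 J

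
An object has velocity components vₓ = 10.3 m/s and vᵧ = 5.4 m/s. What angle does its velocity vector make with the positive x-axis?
θ = arctan(vᵧ/vₓ) = arctan(5.4/10.3) = 27.67°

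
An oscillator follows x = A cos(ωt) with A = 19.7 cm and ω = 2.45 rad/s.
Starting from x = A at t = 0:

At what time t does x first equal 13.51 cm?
cos(ωt) = x/A = 13.51/19.7 = 0.6858
ωt = arccos(0.6858) = 0.8151 rad
t = 0.8151/2.45 = 0.3327 s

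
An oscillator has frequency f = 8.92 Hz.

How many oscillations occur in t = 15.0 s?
n = f×t = 8.92×15.0 = 133.8 oscillations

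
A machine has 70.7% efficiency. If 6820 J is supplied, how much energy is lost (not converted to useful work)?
W_out = η × W_in = 0.707×6820 = 4821.7 J
W_lost = W_in − W_out = 6820 − 4821.7 = 1998.3 J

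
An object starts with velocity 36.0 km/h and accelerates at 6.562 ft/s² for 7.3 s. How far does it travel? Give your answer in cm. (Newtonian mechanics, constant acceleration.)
d = v₀t + ½at² (with unit conversion) = 12630.0 cm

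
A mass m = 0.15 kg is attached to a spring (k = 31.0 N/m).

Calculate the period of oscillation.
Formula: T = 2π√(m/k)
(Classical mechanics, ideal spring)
T = 2π√(m/k) = 2π√(0.15/31.0) = 0.4371 s; f = 1/T = 2.288 Hz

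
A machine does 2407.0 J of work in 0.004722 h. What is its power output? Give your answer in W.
P = W/t = 2407 J / 17 s = 141.6 W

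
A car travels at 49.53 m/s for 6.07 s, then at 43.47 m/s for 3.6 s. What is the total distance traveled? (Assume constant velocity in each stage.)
d₁ = v₁t₁ = 49.53 × 6.07 = 300.647 m
d₂ = v₂t₂ = 43.47 × 3.6 = 156.492 m
d_total = 300.647 + 156.492 = 457.14 m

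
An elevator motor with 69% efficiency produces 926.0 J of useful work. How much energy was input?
W_in = W_out/η = 926.0/0.69 = 1342.0 J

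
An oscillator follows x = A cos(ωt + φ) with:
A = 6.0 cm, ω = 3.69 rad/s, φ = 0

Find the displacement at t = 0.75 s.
x = A cos(ωt + φ) = 6.0×cos(3.69×0.75 + 0) = -5.585 cm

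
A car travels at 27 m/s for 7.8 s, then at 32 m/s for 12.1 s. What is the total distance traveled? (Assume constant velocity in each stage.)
d₁ = v₁t₁ = 27 × 7.8 = 210.6 m
d₂ = v₂t₂ = 32 × 12.1 = 387.2 m
d_total = 210.6 + 387.2 = 597.8 m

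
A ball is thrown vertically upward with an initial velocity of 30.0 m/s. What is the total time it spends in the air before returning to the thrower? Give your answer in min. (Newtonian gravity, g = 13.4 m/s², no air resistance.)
t_total = 2v₀/g (with unit conversion) = 0.07463 min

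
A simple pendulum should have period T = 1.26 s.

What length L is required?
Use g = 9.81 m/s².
T = 2π√(L/g) → L = g(T/2π)² = 9.81×(1.26/2π)² = 0.3945 m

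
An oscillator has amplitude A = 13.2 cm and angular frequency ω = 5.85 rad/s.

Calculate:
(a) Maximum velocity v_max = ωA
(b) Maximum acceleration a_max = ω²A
v_max = ωA = 5.85×0.132 = 0.7722 m/s
a_max = ω²A = 5.85²×0.132 = 4.517 m/s²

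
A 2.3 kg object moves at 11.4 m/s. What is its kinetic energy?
KE = ½mv² = ½×2.3×11.4² = 149.454 J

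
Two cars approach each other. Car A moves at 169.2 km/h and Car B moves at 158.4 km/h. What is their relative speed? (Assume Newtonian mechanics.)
v_rel = v_A + v_B = 169.2 + 158.4 = 327.6 km/h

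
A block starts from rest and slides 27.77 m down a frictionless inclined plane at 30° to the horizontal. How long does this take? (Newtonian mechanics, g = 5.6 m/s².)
a = g sin(θ) = 5.6 × sin(30°) = 2.8 m/s²
t = √(2d/a) = √(2 × 27.77 / 2.8) = 4.45 s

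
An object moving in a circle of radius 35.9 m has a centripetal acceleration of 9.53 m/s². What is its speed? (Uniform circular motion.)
v = √(a_c × r) = √(9.53 × 35.9) = 18.5 m/s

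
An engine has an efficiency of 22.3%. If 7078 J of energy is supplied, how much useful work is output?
W_out = η × W_in = 0.223 × 7078 = 1578.4 J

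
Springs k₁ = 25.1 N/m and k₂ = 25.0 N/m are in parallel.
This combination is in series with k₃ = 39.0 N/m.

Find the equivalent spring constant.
k₁₂ = k₁ + k₂ = 50.1 N/m (parallel)
1/k_eq = 1/k₁₂ + 1/k₃ → k_eq = 21.93 N/m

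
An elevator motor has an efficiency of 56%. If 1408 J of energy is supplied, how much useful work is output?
W_out = η × W_in = 0.56 × 1408 = 788.48 J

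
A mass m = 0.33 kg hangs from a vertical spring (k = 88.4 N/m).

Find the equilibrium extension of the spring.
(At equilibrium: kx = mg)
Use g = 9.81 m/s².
x_eq = mg/k = 0.33×9.81/88.4 = 0.03662 m = 3.662 cm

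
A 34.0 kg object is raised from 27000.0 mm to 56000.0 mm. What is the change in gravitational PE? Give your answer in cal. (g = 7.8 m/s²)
ΔPE = mg(h₂ − h₁) = 34 kg × 7.8 m/s² × (56 − 27) m = 7691 J = 1838.0 cal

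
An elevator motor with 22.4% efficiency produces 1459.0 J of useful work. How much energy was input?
W_in = W_out/η = 1459.0/0.224 = 6513.4 J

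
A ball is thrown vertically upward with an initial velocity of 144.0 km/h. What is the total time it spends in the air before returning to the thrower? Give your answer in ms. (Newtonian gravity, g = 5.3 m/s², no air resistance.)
t_total = 2v₀/g (with unit conversion) = 15090.0 ms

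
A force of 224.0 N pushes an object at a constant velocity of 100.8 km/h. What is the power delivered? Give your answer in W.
P = Fv = 224 N × 28 m/s = 6272 W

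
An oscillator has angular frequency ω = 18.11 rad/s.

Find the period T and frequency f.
T = 2π/ω = 2π/18.11 = 0.3469 s; f = ω/2π = 2.882 Hz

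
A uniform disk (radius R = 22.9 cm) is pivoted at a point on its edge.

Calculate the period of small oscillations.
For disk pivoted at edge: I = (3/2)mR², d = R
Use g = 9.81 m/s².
I/m = (3/2)R² = 0.07866 m²; d = R = 0.229 m
T = 2π√((3/2)R²/(gR)) = 2π√(3R/(2g)) = 1.176 s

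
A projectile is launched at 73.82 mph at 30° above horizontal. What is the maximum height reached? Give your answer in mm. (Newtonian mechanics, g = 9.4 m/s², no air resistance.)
H = v₀²sin²(θ)/(2g) (with unit conversion) = 14480.0 mm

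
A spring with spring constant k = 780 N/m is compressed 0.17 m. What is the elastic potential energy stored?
PE = ½kx² = ½×780×0.17² = 11.27 J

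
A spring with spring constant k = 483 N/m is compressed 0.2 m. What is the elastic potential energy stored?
PE = ½kx² = ½×483×0.2² = 9.66 J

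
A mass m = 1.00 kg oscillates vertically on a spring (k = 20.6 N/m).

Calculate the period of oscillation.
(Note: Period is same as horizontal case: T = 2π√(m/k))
T = 2π√(m/k) = 2π√(1.0/20.6) = 1.384 s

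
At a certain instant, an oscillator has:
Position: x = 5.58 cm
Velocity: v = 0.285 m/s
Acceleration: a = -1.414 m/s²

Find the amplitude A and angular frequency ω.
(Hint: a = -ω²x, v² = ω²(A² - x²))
a = −ω²x → ω = √(|a|/x) = √(1.414/0.0558) = 5.034 rad/s
v² = ω²(A² − x²) → A = √(x² + v²/ω²) = √(0.0558² + 0.285²/5.034²) = 0.07949 m = 7.949 cm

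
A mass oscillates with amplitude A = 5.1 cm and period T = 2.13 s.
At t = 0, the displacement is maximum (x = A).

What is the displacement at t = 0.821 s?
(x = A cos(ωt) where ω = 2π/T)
ω = 2π/T = 2π/2.13 = 2.95 rad/s
x = A cos(ωt) = 5.1×cos(2.95×0.821) = -3.835 cm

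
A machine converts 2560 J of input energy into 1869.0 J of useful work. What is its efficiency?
η = W_out/W_in = 1869.0/2560 = 0.7301 = 73.01%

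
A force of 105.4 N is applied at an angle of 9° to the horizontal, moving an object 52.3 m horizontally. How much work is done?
W = Fd cosθ = 105.4×52.3×cos(9°) = 5444.6 J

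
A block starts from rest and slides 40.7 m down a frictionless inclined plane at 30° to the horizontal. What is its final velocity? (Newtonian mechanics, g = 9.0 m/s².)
a = g sin(θ) = 9.0 × sin(30°) = 4.5 m/s²
v = √(2ad) = √(2 × 4.5 × 40.7) = 19.14 m/s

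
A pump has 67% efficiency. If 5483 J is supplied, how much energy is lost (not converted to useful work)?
W_out = η × W_in = 0.67×5483 = 3673.6 J
W_lost = W_in − W_out = 5483 − 3673.6 = 1809.4 J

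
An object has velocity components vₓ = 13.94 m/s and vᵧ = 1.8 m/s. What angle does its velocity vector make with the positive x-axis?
θ = arctan(vᵧ/vₓ) = arctan(1.8/13.94) = 7.36°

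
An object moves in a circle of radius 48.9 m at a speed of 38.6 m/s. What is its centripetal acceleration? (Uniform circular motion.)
a_c = v²/r = 38.6²/48.9 = 1489.96/48.9 = 30.47 m/s²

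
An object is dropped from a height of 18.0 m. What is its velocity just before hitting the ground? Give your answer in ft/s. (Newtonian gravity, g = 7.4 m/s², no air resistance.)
v = √(2gh) (with unit conversion) = 53.55 ft/s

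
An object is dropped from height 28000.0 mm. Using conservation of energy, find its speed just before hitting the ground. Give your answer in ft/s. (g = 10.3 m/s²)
mgh = ½mv² → v = √(2gh) = √(2×10.3×28) = 24.02 m/s = 78.79 ft/s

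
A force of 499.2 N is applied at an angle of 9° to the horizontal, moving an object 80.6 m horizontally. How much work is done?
W = Fd cosθ = 499.2×80.6×cos(9°) = 39740.0 J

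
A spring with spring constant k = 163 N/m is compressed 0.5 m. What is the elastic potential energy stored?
PE = ½kx² = ½×163×0.5² = 20.38 J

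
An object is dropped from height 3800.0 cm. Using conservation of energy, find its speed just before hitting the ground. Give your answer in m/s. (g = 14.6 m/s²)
mgh = ½mv² → v = √(2gh) = √(2×14.6×38) = 33.31 m/s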